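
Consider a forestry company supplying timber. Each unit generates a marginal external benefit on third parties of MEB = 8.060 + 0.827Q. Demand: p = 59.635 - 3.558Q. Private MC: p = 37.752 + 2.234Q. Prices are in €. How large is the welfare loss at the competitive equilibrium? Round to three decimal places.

Market equilibrium (private): 37.752 + 2.234Q = 59.635 - 3.558Q → Q_m = 3.7781.
Social marginal cost = private MC − MEB = 29.692 + 1.407Q.
Set SMC = demand: 29.692 + 1.407Q = 59.635 - 3.558Q → Q* = 6.0308.
Between Q* and Q_m the wedge demand − SMC runs linearly from 0 to MEB(Q_m), so the loss is a triangle.
DWL = ½ × 2.2527 × 11.1845 = 12.5977.

DWL = €12.598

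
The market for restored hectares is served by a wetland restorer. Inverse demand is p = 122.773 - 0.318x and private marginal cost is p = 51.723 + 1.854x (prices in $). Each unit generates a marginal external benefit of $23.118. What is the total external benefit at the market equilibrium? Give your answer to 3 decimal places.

$756.231

Market equilibrium (private): 51.723 + 1.854x = 122.773 - 0.318x → x_m = 32.7118.
Total external benefit = MEB × x_m = 23.118 × 32.7118 = 756.2314.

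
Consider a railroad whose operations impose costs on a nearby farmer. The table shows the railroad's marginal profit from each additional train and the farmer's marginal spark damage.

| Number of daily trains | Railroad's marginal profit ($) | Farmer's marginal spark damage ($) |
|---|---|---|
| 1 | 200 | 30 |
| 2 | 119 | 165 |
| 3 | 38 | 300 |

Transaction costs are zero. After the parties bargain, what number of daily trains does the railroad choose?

Bargaining reaches the level where marginal profit last exceeds marginal spark damage.
That holds through level 1 (200 ≥ 30) but not at 2 (119 < 165).

1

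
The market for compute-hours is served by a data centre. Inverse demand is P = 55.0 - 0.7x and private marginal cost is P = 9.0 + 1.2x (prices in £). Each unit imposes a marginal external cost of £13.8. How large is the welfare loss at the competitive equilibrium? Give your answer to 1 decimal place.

Market equilibrium (private): 9.0 + 1.2x = 55.0 - 0.7x → x_m = 24.2105.
Social marginal cost = private MC + MEC = 22.8 + 1.2x.
Set SMC = demand: 22.8 + 1.2x = 55.0 - 0.7x → x* = 16.9474.
Height of the DWL triangle at x_m is SMC(x_m) − demand(x_m) = MEC(x_m) = 13.8000.
DWL = ½ × 7.2631 × 13.8000 = 50.1154.

DWL = £50.1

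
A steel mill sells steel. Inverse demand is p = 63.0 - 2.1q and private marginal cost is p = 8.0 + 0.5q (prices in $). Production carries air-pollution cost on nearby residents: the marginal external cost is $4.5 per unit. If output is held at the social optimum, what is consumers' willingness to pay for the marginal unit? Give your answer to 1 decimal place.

P = $22.2

Social marginal cost = private MC + MEC = 12.5 + 0.5q.
Set SMC = demand: 12.5 + 0.5q = 63.0 - 2.1q → q* = 19.4231.
Consumer price on the demand curve at q*: 63.0 − 2.1×19.4231 = 22.2115.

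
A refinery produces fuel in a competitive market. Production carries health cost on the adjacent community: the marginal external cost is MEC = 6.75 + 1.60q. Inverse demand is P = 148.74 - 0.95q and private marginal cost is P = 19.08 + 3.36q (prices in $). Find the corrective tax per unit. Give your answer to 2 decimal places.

tax = $40.03 per unit

Social marginal cost = private MC + MEC = 25.83 + 4.96q.
Set SMC = demand: 25.83 + 4.96q = 148.74 - 0.95q → q* = 20.7970.
The Pigouvian tax equals MEC at q*: 6.75 + 1.60×20.7970 = 40.0252.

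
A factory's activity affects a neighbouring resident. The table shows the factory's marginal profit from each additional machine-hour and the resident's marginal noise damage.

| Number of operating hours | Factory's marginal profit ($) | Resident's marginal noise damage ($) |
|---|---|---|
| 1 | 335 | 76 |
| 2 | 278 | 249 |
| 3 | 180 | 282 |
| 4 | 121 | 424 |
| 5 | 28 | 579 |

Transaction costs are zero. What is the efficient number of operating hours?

2

Bargaining reaches the level where marginal profit last exceeds marginal noise damage.
That holds through level 2 (278 ≥ 249) but not at 3 (180 < 282).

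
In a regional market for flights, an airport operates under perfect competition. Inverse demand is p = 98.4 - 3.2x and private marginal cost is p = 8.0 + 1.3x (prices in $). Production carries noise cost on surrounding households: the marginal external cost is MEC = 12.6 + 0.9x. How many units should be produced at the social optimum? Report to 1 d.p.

x* = 14.4

Social marginal cost = private MC + MEC = 20.6 + 2.2x.
Set SMC = demand: 20.6 + 2.2x = 98.4 - 3.2x → x* = 14.4074.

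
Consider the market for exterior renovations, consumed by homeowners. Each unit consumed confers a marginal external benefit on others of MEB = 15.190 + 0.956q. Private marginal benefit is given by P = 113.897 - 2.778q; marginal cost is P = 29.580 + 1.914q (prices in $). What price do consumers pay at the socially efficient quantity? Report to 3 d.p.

P = $39.906

Social marginal benefit = demand + MEB = 129.087 - 1.822q.
Set SMB = MC: 129.087 - 1.822q = 29.580 + 1.914q → q* = 26.6346.
Consumer price on the demand curve at q*: 113.897 − 2.778×26.6346 = 39.9061.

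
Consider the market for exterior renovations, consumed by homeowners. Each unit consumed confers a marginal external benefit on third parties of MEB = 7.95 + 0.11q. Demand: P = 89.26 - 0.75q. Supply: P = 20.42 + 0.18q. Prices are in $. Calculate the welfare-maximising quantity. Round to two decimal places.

q* = 93.65

Social marginal benefit = demand + MEB = 97.21 - 0.64q.
Set SMB = MC: 97.21 - 0.64q = 20.42 + 0.18q → q* = 93.6463.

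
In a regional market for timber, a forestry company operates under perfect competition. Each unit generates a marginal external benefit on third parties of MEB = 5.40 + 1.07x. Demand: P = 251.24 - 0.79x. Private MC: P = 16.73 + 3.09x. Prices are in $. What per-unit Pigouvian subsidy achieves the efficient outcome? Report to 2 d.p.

subsidy = $96.75 per unit

Social marginal cost = private MC − MEB = 11.33 + 2.02x.
Set SMC = demand: 11.33 + 2.02x = 251.24 - 0.79x → x* = 85.3772.
The Pigouvian subsidy equals MEB at x*: 5.40 + 1.07×85.3772 = 96.7536.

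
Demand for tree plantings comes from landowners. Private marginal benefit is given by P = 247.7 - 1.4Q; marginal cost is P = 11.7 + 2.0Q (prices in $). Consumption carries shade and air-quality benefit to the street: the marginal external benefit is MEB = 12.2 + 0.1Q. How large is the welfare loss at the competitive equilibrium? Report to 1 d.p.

DWL = $55.5

Market equilibrium (private): 11.7 + 2.0Q = 247.7 - 1.4Q → Q_m = 69.4118.
Social marginal benefit = demand + MEB = 259.9 - 1.3Q.
Set SMB = MC: 259.9 - 1.3Q = 11.7 + 2.0Q → Q* = 75.2121.
The loss is the area between SMB and MC from Q* to Q_m; with linear curves that's a triangle of height MEB(Q_m).
DWL = ½ × 5.8003 × 19.1412 = 55.5124.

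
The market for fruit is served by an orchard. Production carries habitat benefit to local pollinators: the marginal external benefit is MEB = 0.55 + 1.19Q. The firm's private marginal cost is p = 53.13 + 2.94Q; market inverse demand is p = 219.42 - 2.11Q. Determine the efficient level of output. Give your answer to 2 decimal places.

Q* = 43.22

Social marginal cost = private MC − MEB = 52.58 + 1.75Q.
Set SMC = demand: 52.58 + 1.75Q = 219.42 - 2.11Q → Q* = 43.2228.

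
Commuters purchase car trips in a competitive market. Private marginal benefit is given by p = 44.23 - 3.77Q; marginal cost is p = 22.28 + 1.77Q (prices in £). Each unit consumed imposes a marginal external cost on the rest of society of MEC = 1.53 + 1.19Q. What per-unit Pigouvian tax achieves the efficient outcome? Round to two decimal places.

tax = £5.14 per unit

Social marginal benefit = demand − MEC = 42.70 - 4.96Q.
Set SMB = MC: 42.70 - 4.96Q = 22.28 + 1.77Q → Q* = 3.0342.
The Pigouvian tax equals MEC at Q*: 1.53 + 1.19×3.0342 = 5.1407.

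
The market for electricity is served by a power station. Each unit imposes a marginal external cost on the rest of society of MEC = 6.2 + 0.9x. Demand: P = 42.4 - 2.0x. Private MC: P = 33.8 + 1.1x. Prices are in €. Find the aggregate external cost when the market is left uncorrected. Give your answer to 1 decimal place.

Market equilibrium (private): 33.8 + 1.1x = 42.4 - 2.0x → x_m = 2.7742.
Total external cost = ∫₀^{x_m} (6.2 + 0.9x) dx = 6.2×2.7742 + ½×0.9×2.7742² = 20.6633.

€20.7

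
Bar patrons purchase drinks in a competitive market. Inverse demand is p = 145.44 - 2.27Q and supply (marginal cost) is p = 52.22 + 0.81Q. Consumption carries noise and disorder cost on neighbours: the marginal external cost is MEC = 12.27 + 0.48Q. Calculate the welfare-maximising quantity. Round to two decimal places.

Q* = 22.74

Social marginal benefit = demand − MEC = 133.17 - 2.75Q.
Set SMB = MC: 133.17 - 2.75Q = 52.22 + 0.81Q → Q* = 22.7388.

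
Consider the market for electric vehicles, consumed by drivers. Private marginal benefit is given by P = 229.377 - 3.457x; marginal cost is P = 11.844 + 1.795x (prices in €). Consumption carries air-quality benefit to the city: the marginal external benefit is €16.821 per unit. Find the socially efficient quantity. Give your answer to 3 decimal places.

x* = 44.622

Social marginal benefit = demand + MEB = 246.198 - 3.457x.
Set SMB = MC: 246.198 - 3.457x = 11.844 + 1.795x → x* = 44.6219.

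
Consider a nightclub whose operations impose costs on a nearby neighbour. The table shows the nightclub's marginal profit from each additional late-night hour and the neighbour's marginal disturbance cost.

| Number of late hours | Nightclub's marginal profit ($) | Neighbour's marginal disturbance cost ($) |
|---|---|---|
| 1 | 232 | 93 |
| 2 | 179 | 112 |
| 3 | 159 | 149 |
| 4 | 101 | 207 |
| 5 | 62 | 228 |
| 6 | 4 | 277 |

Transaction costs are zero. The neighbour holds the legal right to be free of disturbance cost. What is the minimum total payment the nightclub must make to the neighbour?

$354

Efficient level: marginal profit ≥ marginal disturbance cost through level 3, so k* = 3.
With the neighbour holding the right, the nightclub must at least compensate total damage at k*: 93 + 112 + 149 = 354.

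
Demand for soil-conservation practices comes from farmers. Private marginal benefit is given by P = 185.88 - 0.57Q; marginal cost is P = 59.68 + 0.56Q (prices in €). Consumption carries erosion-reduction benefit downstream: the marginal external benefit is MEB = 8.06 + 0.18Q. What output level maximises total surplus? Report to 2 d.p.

Social marginal benefit = demand + MEB = 193.94 - 0.39Q.
Set SMB = MC: 193.94 - 0.39Q = 59.68 + 0.56Q → Q* = 141.3263.

Q* = 141.33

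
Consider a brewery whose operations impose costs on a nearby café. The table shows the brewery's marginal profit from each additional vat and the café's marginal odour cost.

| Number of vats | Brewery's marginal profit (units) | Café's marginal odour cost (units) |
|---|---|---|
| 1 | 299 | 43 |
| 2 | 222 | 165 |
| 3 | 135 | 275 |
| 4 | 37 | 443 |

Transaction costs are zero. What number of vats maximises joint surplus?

2

Bargaining reaches the level where marginal profit last exceeds marginal odour cost.
That holds through level 2 (222 ≥ 165) but not at 3 (135 < 275).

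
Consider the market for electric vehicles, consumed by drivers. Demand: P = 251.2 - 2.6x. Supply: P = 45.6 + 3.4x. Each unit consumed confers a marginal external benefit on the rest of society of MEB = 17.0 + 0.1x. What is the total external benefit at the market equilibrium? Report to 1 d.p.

Market equilibrium (private): 45.6 + 3.4x = 251.2 - 2.6x → x_m = 34.2667.
Total external benefit = ∫₀^{x_m} (17.0 + 0.1x) dx = 17.0×34.2667 + ½×0.1×34.2667² = 641.2442.

641.2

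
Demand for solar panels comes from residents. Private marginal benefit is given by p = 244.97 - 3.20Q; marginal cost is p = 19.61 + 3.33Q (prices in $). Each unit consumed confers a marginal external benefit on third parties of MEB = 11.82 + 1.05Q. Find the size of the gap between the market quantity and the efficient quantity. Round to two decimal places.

8.77 units

Market equilibrium (private): 19.61 + 3.33Q = 244.97 - 3.20Q → Q_m = 34.5115.
Social marginal benefit = demand + MEB = 256.79 - 2.15Q.
Set SMB = MC: 256.79 - 2.15Q = 19.61 + 3.33Q → Q* = 43.2810.
Gap = |34.5115 − 43.2810| = 8.7695.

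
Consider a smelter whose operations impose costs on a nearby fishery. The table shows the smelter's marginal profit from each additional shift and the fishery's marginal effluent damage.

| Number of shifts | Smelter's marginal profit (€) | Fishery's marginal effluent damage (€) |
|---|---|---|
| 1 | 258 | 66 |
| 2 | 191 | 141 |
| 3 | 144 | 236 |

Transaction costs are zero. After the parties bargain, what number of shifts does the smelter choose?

Bargaining reaches the level where marginal profit last exceeds marginal effluent damage.
That holds through level 2 (191 ≥ 141) but not at 3 (144 < 236).

2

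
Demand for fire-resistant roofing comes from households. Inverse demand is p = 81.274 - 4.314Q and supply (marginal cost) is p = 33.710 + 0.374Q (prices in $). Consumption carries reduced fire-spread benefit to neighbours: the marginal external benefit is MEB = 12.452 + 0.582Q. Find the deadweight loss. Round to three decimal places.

Market equilibrium (private): 33.710 + 0.374Q = 81.274 - 4.314Q → Q_m = 10.1459.
Social marginal benefit = demand + MEB = 93.726 - 3.732Q.
Set SMB = MC: 93.726 - 3.732Q = 33.710 + 0.374Q → Q* = 14.6167.
The welfare-loss triangle has base |Q_m − Q*| and height MEB(Q_m) (the vertical gap between SMB and MC is zero at Q* and MEB at Q_m).
DWL = ½ × 4.4708 × 18.3569 = 41.0350.

DWL = $41.035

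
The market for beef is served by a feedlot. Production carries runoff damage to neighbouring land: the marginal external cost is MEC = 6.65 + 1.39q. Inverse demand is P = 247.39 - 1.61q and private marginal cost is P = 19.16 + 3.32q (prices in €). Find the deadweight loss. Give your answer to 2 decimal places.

Market equilibrium (private): 19.16 + 3.32q = 247.39 - 1.61q → q_m = 46.2941.
Social marginal cost = private MC + MEC = 25.81 + 4.71q.
Set SMC = demand: 25.81 + 4.71q = 247.39 - 1.61q → q* = 35.0601.
The loss is the area between SMC and demand from q* to q_m; with linear curves that's a triangle of height MEC(q_m).
DWL = ½ × 11.2340 × 70.9988 = 398.8003.

DWL = €398.80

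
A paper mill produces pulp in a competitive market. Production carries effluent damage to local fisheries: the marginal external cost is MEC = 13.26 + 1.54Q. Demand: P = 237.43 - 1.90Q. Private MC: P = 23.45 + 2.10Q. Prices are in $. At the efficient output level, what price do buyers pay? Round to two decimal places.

Social marginal cost = private MC + MEC = 36.71 + 3.64Q.
Set SMC = demand: 36.71 + 3.64Q = 237.43 - 1.90Q → Q* = 36.2310.
Consumer price on the demand curve at Q*: 237.43 − 1.90×36.2310 = 168.5911.

P = $168.59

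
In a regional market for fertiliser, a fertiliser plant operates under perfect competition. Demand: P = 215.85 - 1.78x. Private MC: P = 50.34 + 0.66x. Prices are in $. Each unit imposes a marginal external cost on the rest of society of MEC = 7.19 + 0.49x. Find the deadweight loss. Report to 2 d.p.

Market equilibrium (private): 50.34 + 0.66x = 215.85 - 1.78x → x_m = 67.8320.
Social marginal cost = private MC + MEC = 57.53 + 1.15x.
Set SMC = demand: 57.53 + 1.15x = 215.85 - 1.78x → x* = 54.0341.
The loss is the area between SMC and demand from x* to x_m; with linear curves that's a triangle of height MEC(x_m).
DWL = ½ × 13.7979 × 40.4277 = 278.9087.

DWL = $278.91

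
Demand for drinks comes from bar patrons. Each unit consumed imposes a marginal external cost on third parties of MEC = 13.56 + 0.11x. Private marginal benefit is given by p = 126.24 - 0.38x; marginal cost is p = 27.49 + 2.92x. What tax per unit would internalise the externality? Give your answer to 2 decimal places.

Social marginal benefit = demand − MEC = 112.68 - 0.49x.
Set SMB = MC: 112.68 - 0.49x = 27.49 + 2.92x → x* = 24.9824.
The Pigouvian tax equals MEC at x*: 13.56 + 0.11×24.9824 = 16.3081.

tax = 16.31 per unit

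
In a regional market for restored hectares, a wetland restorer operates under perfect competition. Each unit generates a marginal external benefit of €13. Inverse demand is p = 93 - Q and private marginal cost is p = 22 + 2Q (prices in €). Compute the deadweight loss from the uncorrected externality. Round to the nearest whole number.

Market equilibrium (private): 22 + 2Q = 93 - Q → Q_m = 23.6667.
Social marginal cost = private MC − MEB = 9 + 2Q.
Set SMC = demand: 9 + 2Q = 93 - Q → Q* = 28.0000.
The welfare-loss triangle has base |Q_m − Q*| and height MEB(Q_m) (the vertical gap between SMC and demand is zero at Q* and MEB at Q_m).
DWL = ½ × 4.3333 × 13.0000 = 28.1665.

DWL = €28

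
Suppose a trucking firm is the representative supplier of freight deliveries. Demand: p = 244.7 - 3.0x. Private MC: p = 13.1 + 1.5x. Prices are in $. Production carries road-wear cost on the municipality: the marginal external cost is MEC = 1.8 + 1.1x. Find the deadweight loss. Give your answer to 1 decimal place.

Market equilibrium (private): 13.1 + 1.5x = 244.7 - 3.0x → x_m = 51.4667.
Social marginal cost = private MC + MEC = 14.9 + 2.6x.
Set SMC = demand: 14.9 + 2.6x = 244.7 - 3.0x → x* = 41.0357.
Between x* and x_m the wedge SMC − demand runs linearly from 0 to MEC(x_m), so the loss is a triangle.
DWL = ½ × 10.4310 × 58.4133 = 304.6546.

DWL = $304.7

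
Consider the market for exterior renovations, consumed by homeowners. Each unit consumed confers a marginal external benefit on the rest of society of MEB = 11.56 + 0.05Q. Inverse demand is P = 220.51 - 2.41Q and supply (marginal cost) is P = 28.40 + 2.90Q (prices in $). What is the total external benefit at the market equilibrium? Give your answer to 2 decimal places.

$450.95

Market equilibrium (private): 28.40 + 2.90Q = 220.51 - 2.41Q → Q_m = 36.1789.
Total external benefit = ∫₀^{Q_m} (11.56 + 0.05Q) dQ = 11.56×36.1789 + ½×0.05×36.1789² = 450.9509.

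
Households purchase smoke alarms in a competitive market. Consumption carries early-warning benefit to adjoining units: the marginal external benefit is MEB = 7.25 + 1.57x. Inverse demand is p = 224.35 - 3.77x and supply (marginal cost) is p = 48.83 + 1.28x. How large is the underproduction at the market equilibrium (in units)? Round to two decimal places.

17.76 units

Market equilibrium (private): 48.83 + 1.28x = 224.35 - 3.77x → x_m = 34.7564.
Social marginal benefit = demand + MEB = 231.60 - 2.20x.
Set SMB = MC: 231.60 - 2.20x = 48.83 + 1.28x → x* = 52.5201.
Gap = |34.7564 − 52.5201| = 17.7637.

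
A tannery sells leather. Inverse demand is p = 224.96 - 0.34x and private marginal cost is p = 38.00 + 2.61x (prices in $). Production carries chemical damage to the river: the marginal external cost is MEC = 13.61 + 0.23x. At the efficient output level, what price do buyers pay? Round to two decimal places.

Social marginal cost = private MC + MEC = 51.61 + 2.84x.
Set SMC = demand: 51.61 + 2.84x = 224.96 - 0.34x → x* = 54.5126.
Consumer price on the demand curve at x*: 224.96 − 0.34×54.5126 = 206.4257.

P = $206.43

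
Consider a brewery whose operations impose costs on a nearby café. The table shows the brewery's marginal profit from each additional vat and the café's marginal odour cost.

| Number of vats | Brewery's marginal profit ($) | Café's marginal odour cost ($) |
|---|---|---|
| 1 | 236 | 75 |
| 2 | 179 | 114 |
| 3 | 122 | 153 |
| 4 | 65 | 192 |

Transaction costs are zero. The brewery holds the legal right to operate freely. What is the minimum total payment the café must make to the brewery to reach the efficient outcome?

Left alone the brewery would choose level 4 (marginal profit stays positive).
Efficient level: k* = 2 (marginal profit ≥ marginal odour cost through 2).
The café must at least cover the brewery's forgone profit from cutting 4→2: 122 + 65 = 187.

$187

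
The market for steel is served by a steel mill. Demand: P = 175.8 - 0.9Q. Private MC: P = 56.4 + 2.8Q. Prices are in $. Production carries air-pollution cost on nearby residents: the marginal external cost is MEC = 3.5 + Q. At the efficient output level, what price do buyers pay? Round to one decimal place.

Social marginal cost = private MC + MEC = 59.9 + 3.8Q.
Set SMC = demand: 59.9 + 3.8Q = 175.8 - 0.9Q → Q* = 24.6596.
Consumer price on the demand curve at Q*: 175.8 − 0.9×24.6596 = 153.6064.

P = $153.6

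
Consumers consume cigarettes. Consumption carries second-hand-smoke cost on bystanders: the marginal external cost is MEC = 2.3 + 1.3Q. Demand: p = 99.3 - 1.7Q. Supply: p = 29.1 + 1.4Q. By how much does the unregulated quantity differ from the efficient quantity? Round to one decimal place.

Market equilibrium (private): 29.1 + 1.4Q = 99.3 - 1.7Q → Q_m = 22.6452.
Social marginal benefit = demand − MEC = 97.0 - 3.0Q.
Set SMB = MC: 97.0 - 3.0Q = 29.1 + 1.4Q → Q* = 15.4318.
Gap = |22.6452 − 15.4318| = 7.2134.

7.2 units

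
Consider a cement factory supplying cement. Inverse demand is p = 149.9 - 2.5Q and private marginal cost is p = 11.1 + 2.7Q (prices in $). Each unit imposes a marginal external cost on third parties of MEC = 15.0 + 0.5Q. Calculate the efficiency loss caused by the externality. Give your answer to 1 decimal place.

Market equilibrium (private): 11.1 + 2.7Q = 149.9 - 2.5Q → Q_m = 26.6923.
Social marginal cost = private MC + MEC = 26.1 + 3.2Q.
Set SMC = demand: 26.1 + 3.2Q = 149.9 - 2.5Q → Q* = 21.7193.
The welfare-loss triangle has base |Q_m − Q*| and height MEC(Q_m) (the vertical gap between SMC and demand is zero at Q* and MEC at Q_m).
DWL = ½ × 4.9730 × 28.3462 = 70.4828.

DWL = $70.5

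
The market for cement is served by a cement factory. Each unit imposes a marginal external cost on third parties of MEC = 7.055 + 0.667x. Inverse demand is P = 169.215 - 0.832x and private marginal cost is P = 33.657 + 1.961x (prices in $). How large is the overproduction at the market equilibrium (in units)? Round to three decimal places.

Market equilibrium (private): 33.657 + 1.961x = 169.215 - 0.832x → x_m = 48.5349.
Social marginal cost = private MC + MEC = 40.712 + 2.628x.
Set SMC = demand: 40.712 + 2.628x = 169.215 - 0.832x → x* = 37.1396.
Gap = |48.5349 − 37.1396| = 11.3953.

11.395 units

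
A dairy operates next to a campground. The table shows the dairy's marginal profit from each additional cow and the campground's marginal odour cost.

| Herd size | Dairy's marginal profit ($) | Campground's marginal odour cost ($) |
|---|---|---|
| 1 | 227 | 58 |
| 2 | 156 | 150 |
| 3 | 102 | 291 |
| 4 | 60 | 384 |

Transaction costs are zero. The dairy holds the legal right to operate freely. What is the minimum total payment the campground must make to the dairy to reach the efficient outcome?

$162

Left alone the dairy would choose level 4 (marginal profit stays positive).
Efficient level: k* = 2 (marginal profit ≥ marginal odour cost through 2).
The campground must at least cover the dairy's forgone profit from cutting 4→2: 102 + 60 = 162.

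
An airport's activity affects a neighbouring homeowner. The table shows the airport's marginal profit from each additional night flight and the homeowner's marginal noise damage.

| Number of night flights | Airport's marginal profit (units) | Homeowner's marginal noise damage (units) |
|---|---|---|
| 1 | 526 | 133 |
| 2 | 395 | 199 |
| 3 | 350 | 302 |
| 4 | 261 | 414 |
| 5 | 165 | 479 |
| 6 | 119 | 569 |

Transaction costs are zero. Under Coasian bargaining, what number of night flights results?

3

Bargaining reaches the level where marginal profit last exceeds marginal noise damage.
That holds through level 3 (350 ≥ 302) but not at 4 (261 < 414).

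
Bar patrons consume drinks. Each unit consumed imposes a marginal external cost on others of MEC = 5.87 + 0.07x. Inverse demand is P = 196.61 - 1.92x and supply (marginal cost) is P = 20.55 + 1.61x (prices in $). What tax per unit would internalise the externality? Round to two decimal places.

tax = $9.18 per unit

Social marginal benefit = demand − MEC = 190.74 - 1.99x.
Set SMB = MC: 190.74 - 1.99x = 20.55 + 1.61x → x* = 47.2750.
The Pigouvian tax equals MEC at x*: 5.87 + 0.07×47.2750 = 9.1793.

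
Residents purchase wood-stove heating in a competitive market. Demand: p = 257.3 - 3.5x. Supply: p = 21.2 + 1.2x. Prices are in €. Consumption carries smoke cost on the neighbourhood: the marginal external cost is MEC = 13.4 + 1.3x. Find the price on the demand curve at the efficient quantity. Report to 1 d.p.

P = €127.4

Social marginal benefit = demand − MEC = 243.9 - 4.8x.
Set SMB = MC: 243.9 - 4.8x = 21.2 + 1.2x → x* = 37.1167.
Consumer price on the demand curve at x*: 257.3 − 3.5×37.1167 = 127.3916.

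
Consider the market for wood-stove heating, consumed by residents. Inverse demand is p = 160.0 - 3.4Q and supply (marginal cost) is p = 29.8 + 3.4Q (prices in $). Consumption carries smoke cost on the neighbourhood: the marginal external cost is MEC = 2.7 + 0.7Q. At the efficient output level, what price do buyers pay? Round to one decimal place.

P = $102.2

Social marginal benefit = demand − MEC = 157.3 - 4.1Q.
Set SMB = MC: 157.3 - 4.1Q = 29.8 + 3.4Q → Q* = 17.0000.
Consumer price on the demand curve at Q*: 160.0 − 3.4×17.0000 = 102.2000.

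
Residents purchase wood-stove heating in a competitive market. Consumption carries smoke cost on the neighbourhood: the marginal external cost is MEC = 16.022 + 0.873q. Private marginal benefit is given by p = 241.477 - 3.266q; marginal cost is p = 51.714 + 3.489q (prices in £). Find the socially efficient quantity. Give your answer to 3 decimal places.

Social marginal benefit = demand − MEC = 225.455 - 4.139q.
Set SMB = MC: 225.455 - 4.139q = 51.714 + 3.489q → q* = 22.7767.

q* = 22.777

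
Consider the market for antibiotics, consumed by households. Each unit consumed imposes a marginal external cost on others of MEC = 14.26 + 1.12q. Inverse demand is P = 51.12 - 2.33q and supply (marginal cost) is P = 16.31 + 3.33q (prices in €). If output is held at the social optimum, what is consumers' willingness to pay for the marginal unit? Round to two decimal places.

Social marginal benefit = demand − MEC = 36.86 - 3.45q.
Set SMB = MC: 36.86 - 3.45q = 16.31 + 3.33q → q* = 3.0310.
Consumer price on the demand curve at q*: 51.12 − 2.33×3.0310 = 44.0578.

P = €44.06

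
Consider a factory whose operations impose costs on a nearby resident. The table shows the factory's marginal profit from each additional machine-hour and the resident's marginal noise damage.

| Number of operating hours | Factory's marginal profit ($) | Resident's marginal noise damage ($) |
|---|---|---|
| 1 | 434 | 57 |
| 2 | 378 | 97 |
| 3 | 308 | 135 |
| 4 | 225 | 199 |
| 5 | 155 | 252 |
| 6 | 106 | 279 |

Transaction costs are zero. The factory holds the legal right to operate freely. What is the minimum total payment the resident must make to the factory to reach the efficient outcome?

$261

Left alone the factory would choose level 6 (marginal profit stays positive).
Efficient level: k* = 4 (marginal profit ≥ marginal noise damage through 4).
The resident must at least cover the factory's forgone profit from cutting 6→4: 155 + 106 = 261.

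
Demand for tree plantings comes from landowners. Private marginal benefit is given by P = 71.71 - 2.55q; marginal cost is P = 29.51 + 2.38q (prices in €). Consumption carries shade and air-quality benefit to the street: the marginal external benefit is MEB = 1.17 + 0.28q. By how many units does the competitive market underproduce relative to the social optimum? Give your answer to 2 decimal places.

0.77 units

Market equilibrium (private): 29.51 + 2.38q = 71.71 - 2.55q → q_m = 8.5598.
Social marginal benefit = demand + MEB = 72.88 - 2.27q.
Set SMB = MC: 72.88 - 2.27q = 29.51 + 2.38q → q* = 9.3269.
Gap = |8.5598 − 9.3269| = 0.7671.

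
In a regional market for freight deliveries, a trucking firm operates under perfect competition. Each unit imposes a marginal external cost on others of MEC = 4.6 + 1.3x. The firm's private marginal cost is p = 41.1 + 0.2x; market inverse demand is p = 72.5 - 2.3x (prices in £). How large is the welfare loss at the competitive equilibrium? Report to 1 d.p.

DWL = £57.6

Market equilibrium (private): 41.1 + 0.2x = 72.5 - 2.3x → x_m = 12.5600.
Social marginal cost = private MC + MEC = 45.7 + 1.5x.
Set SMC = demand: 45.7 + 1.5x = 72.5 - 2.3x → x* = 7.0526.
The loss is the area between SMC and demand from x* to x_m; with linear curves that's a triangle of height MEC(x_m).
DWL = ½ × 5.5074 × 20.9280 = 57.6294.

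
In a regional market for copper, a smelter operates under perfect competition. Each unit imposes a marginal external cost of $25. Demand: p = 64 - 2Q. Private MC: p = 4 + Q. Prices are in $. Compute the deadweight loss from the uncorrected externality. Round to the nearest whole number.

DWL = $104

Market equilibrium (private): 4 + Q = 64 - 2Q → Q_m = 20.0000.
Social marginal cost = private MC + MEC = 29 + Q.
Set SMC = demand: 29 + Q = 64 - 2Q → Q* = 11.6667.
Between Q* and Q_m the wedge SMC − demand runs linearly from 0 to MEC(Q_m), so the loss is a triangle.
DWL = ½ × 8.3333 × 25.0000 = 104.1663.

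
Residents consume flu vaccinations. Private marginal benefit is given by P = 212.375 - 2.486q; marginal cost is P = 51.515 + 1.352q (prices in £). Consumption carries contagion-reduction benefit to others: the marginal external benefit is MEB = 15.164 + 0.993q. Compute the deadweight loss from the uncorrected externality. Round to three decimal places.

DWL = £566.664

Market equilibrium (private): 51.515 + 1.352q = 212.375 - 2.486q → q_m = 41.9125.
Social marginal benefit = demand + MEB = 227.539 - 1.493q.
Set SMB = MC: 227.539 - 1.493q = 51.515 + 1.352q → q* = 61.8714.
The loss is the area between SMB and MC from q* to q_m; with linear curves that's a triangle of height MEB(q_m).
DWL = ½ × 19.9589 × 56.7831 = 566.6641.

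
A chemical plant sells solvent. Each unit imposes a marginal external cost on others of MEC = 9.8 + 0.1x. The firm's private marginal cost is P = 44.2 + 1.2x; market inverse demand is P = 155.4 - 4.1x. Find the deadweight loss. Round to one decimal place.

DWL = 13.1

Market equilibrium (private): 44.2 + 1.2x = 155.4 - 4.1x → x_m = 20.9811.
Social marginal cost = private MC + MEC = 54.0 + 1.3x.
Set SMC = demand: 54.0 + 1.3x = 155.4 - 4.1x → x* = 18.7778.
The loss is the area between SMC and demand from x* to x_m; with linear curves that's a triangle of height MEC(x_m).
DWL = ½ × 2.2033 × 11.8981 = 13.1075.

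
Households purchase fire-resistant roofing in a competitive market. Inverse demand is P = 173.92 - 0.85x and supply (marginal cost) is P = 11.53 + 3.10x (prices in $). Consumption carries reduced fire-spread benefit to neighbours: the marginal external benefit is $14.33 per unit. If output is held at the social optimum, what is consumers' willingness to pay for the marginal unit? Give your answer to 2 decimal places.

Social marginal benefit = demand + MEB = 188.25 - 0.85x.
Set SMB = MC: 188.25 - 0.85x = 11.53 + 3.10x → x* = 44.7392.
Consumer price on the demand curve at x*: 173.92 − 0.85×44.7392 = 135.8917.

P = $135.89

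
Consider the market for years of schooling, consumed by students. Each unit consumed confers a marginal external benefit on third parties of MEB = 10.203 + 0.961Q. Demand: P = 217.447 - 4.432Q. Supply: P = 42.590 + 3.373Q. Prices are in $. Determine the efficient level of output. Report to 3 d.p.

Social marginal benefit = demand + MEB = 227.650 - 3.471Q.
Set SMB = MC: 227.650 - 3.471Q = 42.590 + 3.373Q → Q* = 27.0397.

Q* = 27.040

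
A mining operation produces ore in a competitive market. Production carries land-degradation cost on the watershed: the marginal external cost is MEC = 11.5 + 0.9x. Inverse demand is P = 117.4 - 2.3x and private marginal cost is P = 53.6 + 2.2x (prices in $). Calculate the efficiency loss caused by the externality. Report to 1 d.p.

Market equilibrium (private): 53.6 + 2.2x = 117.4 - 2.3x → x_m = 14.1778.
Social marginal cost = private MC + MEC = 65.1 + 3.1x.
Set SMC = demand: 65.1 + 3.1x = 117.4 - 2.3x → x* = 9.6852.
The loss is the area between SMC and demand from x* to x_m; with linear curves that's a triangle of height MEC(x_m).
DWL = ½ × 4.4926 × 24.2600 = 54.4952.

DWL = $54.5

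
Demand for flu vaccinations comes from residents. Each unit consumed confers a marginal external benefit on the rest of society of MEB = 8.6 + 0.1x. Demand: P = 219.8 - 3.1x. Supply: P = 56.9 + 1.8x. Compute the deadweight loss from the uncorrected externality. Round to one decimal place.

DWL = 14.8

Market equilibrium (private): 56.9 + 1.8x = 219.8 - 3.1x → x_m = 33.2449.
Social marginal benefit = demand + MEB = 228.4 - 3.0x.
Set SMB = MC: 228.4 - 3.0x = 56.9 + 1.8x → x* = 35.7292.
The loss is the area between SMB and MC from x* to x_m; with linear curves that's a triangle of height MEB(x_m).
DWL = ½ × 2.4843 × 11.9245 = 14.8120.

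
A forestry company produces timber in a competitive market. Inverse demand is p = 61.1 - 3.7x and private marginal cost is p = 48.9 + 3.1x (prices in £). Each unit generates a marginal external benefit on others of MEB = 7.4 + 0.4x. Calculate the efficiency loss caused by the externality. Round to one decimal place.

Market equilibrium (private): 48.9 + 3.1x = 61.1 - 3.7x → x_m = 1.7941.
Social marginal cost = private MC − MEB = 41.5 + 2.7x.
Set SMC = demand: 41.5 + 2.7x = 61.1 - 3.7x → x* = 3.0625.
Between x* and x_m the wedge demand − SMC runs linearly from 0 to MEB(x_m), so the loss is a triangle.
DWL = ½ × 1.2684 × 8.1176 = 5.1482.

DWL = £5.1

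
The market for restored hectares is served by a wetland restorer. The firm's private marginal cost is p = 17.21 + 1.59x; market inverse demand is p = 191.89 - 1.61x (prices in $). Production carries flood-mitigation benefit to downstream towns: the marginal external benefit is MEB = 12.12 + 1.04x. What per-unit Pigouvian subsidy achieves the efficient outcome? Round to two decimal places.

subsidy = $102.06 per unit

Social marginal cost = private MC − MEB = 5.09 + 0.55x.
Set SMC = demand: 5.09 + 0.55x = 191.89 - 1.61x → x* = 86.4815.
The Pigouvian subsidy equals MEB at x*: 12.12 + 1.04×86.4815 = 102.0608.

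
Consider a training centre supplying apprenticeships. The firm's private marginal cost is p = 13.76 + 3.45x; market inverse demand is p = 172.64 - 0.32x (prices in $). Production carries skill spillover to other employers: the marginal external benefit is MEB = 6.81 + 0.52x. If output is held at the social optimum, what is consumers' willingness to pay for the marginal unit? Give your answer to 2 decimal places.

P = $156.33

Social marginal cost = private MC − MEB = 6.95 + 2.93x.
Set SMC = demand: 6.95 + 2.93x = 172.64 - 0.32x → x* = 50.9815.
Consumer price on the demand curve at x*: 172.64 − 0.32×50.9815 = 156.3259.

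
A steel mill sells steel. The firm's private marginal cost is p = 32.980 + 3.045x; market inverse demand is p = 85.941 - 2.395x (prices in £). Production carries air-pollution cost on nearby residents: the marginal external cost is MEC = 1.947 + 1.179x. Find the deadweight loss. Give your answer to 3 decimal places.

DWL = £13.615

Market equilibrium (private): 32.980 + 3.045x = 85.941 - 2.395x → x_m = 9.7355.
Social marginal cost = private MC + MEC = 34.927 + 4.224x.
Set SMC = demand: 34.927 + 4.224x = 85.941 - 2.395x → x* = 7.7072.
Height of the DWL triangle at x_m is SMC(x_m) − demand(x_m) = MEC(x_m) = 13.4251.
DWL = ½ × 2.0283 × 13.4251 = 13.6151.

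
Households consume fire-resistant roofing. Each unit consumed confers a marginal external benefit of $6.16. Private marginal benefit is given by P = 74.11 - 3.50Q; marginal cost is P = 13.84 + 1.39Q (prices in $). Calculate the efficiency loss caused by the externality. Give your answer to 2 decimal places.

Market equilibrium (private): 13.84 + 1.39Q = 74.11 - 3.50Q → Q_m = 12.3252.
Social marginal benefit = demand + MEB = 80.27 - 3.50Q.
Set SMB = MC: 80.27 - 3.50Q = 13.84 + 1.39Q → Q* = 13.5849.
The loss is the area between SMB and MC from Q* to Q_m; with linear curves that's a triangle of height MEB(Q_m).
DWL = ½ × 1.2597 × 6.1600 = 3.8799.

DWL = $3.88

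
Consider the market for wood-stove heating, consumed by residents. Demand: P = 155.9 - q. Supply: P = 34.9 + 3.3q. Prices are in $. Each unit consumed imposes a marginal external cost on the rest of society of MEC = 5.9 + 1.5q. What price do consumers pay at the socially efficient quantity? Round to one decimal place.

Social marginal benefit = demand − MEC = 150.0 - 2.5q.
Set SMB = MC: 150.0 - 2.5q = 34.9 + 3.3q → q* = 19.8448.
Consumer price on the demand curve at q*: 155.9 − 1.0×19.8448 = 136.0552.

P = $136.1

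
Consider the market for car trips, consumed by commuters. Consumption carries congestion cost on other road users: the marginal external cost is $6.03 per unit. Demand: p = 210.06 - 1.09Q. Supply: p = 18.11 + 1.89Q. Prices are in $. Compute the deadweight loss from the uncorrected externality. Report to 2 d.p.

Market equilibrium (private): 18.11 + 1.89Q = 210.06 - 1.09Q → Q_m = 64.4128.
Social marginal benefit = demand − MEC = 204.03 - 1.09Q.
Set SMB = MC: 204.03 - 1.09Q = 18.11 + 1.89Q → Q* = 62.3893.
The welfare-loss triangle has base |Q_m − Q*| and height MEC(Q_m) (the vertical gap between SMB and MC is zero at Q* and MEC at Q_m).
DWL = ½ × 2.0235 × 6.0300 = 6.1009.

DWL = $6.10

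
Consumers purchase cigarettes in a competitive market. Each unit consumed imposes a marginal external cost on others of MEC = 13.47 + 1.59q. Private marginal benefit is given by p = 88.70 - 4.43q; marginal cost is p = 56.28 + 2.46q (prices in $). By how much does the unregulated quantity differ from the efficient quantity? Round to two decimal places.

2.47 units

Market equilibrium (private): 56.28 + 2.46q = 88.70 - 4.43q → q_m = 4.7054.
Social marginal benefit = demand − MEC = 75.23 - 6.02q.
Set SMB = MC: 75.23 - 6.02q = 56.28 + 2.46q → q* = 2.2347.
Gap = |4.7054 − 2.2347| = 2.4707.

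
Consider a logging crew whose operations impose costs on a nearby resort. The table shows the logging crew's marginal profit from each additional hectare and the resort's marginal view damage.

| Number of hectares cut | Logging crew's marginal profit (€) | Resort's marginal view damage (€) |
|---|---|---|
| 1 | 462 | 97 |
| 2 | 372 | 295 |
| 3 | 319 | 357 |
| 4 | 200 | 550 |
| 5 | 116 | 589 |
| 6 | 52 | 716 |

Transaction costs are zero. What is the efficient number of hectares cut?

2

Bargaining reaches the level where marginal profit last exceeds marginal view damage.
That holds through level 2 (372 ≥ 295) but not at 3 (319 < 357).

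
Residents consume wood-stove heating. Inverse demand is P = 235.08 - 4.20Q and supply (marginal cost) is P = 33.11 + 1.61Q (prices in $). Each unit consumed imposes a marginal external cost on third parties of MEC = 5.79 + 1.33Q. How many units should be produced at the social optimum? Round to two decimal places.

Q* = 27.48

Social marginal benefit = demand − MEC = 229.29 - 5.53Q.
Set SMB = MC: 229.29 - 5.53Q = 33.11 + 1.61Q → Q* = 27.4762.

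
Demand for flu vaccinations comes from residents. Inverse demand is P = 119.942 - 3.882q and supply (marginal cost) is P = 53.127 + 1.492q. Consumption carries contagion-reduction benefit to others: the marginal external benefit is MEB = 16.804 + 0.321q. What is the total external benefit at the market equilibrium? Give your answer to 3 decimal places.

233.734

Market equilibrium (private): 53.127 + 1.492q = 119.942 - 3.882q → q_m = 12.4330.
Total external benefit = ∫₀^{q_m} (16.804 + 0.321q) dq = 16.804×12.4330 + ½×0.321×12.4330² = 233.7341.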